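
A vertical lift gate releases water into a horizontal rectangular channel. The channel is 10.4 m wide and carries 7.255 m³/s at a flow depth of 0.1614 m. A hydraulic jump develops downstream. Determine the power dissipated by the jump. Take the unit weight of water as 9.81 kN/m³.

P = 25.37 kW

q = Q/b = 7.255/10.4 = 0.6976 m²/s; V₁ = q/y₁ = 4.322 m/s. Fr₁ = V₁/√(g·y₁) = 3.435.
From the momentum equation for a rectangular channel, y₂/y₁ = ½[√(1 + 8Fr₁²) − 1] = ½[√95.388 − 1] = 4.383.
y₂ = 4.383 × 0.1614 = 0.7075 m.
Head loss: ΔE = (y₂ − y₁)³/(4y₁y₂) = (0.7075 − 0.1614)³/(4×0.1614×0.7075) = 0.1628/0.4567 = 0.3565 m.
P = γ·Q·ΔE = 9.81 × 7.255 × 0.3565 = 25.37 kW.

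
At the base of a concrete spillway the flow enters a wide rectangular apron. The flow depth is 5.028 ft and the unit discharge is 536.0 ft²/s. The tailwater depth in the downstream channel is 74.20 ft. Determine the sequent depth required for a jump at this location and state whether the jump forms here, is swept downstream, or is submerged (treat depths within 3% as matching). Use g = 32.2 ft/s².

y₂ = 57.11 ft; the jump is submerged

V₁ = q/y₁ = 536.0/5.028 = 106.6 ft/s. Fr₁ = V₁/√(g·y₁) = 106.6/√(32.2×5.028) = 8.378.
From the momentum equation for a rectangular channel, y₂/y₁ = ½[√(1 + 8Fr₁²) − 1] = ½[√562.54 − 1] = 11.36.
y₂ = 11.36 × 5.028 = 57.11 ft.
Tailwater y_tw = 74.20 ft: y_tw > y₂, so the jump is submerged.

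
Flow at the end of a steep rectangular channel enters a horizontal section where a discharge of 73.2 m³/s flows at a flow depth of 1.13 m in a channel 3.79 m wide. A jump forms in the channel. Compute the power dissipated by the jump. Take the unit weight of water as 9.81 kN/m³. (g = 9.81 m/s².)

P = 5772 kW

q = Q/b = 73.2/3.79 = 19.3 m²/s; V₁ = q/y₁ = 17.1 m/s. Fr₁ = V₁/√(g·y₁) = 5.13.
By Bélanger, y₂/y₁ = ½[√(1 + 8Fr₁²) − 1] = ½[√211.8 − 1] = 6.78.
y₂ = 6.78 × 1.13 = 7.66 m.
V₂ = q/y₂ = 19.3/7.66 = 2.52 m/s. E₁ = y₁ + V₁²/2g = 16.0 m; E₂ = y₂ + V₂²/2g = 7.98 m. ΔE = E₁ − E₂ = 8.04 m.
P = γ·Q·ΔE = 9.81 × 73.2 × 8.04 = 5772 kW.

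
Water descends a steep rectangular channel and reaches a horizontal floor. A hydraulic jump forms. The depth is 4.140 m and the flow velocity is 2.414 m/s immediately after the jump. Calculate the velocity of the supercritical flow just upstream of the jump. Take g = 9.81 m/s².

Fr₂ = V₂/√(g·y₂) = 2.414/√(9.81×4.140) = 0.3788.
Since the conjugate-depth ratio holds either way, y₁/y₂ = ½[√(1 + 8Fr₂²) − 1] = ½[√2.1479 − 1] = 0.2328.
y₁ = 0.2328 × 4.140 = 0.9637 m.
V₁ = q/y₁ = 9.994/0.9637 = 10.37 m/s.

V₁ = 10.37 m/s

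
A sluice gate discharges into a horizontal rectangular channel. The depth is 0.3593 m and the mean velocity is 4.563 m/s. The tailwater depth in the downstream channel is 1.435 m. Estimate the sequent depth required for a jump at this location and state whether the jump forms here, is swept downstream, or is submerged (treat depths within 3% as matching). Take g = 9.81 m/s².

y₂ = 1.068 m; the jump is submerged

Fr₁ = V₁/√(g·y₁) = 4.563/√(9.81×0.3593) = 2.430.
Sequent-depth ratio: y₂/y₁ = ½[√(1 + 8Fr₁²) − 1] = ½[√48.257 − 1] = 2.973.
y₂ = 2.973 × 0.3593 = 1.068 m.
Tailwater y_tw = 1.435 m: y_tw > y₂, so the jump is submerged.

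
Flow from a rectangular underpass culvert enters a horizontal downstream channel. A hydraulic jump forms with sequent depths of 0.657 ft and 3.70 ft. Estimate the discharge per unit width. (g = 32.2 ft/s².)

q = 13.1 ft²/s

For a rectangular channel the momentum equation gives q² = ½·g·y₁·y₂·(y₁ + y₂) = ½×32.2×0.657×3.70×4.36 = 171.
q = √171 = 13.1 ft²/s.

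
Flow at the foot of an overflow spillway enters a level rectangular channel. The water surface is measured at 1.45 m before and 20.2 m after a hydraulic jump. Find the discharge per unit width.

q = 55.8 m²/s

For a rectangular channel the momentum equation gives q² = ½·g·y₁·y₂·(y₁ + y₂) = ½×9.81×1.45×20.2×21.6 = 3110.
q = √3110 = 55.8 m²/s.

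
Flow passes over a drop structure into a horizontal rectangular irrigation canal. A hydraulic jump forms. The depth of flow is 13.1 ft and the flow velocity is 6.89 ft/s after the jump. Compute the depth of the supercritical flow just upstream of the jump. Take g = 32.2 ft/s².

y₁ = 2.48 ft

Fr₂ = V₂/√(g·y₂) = 6.89/√(32.2×13.1) = 0.335.
From the momentum equation (using Fr₂), y₁/y₂ = ½[√(1 + 8Fr₂²) − 1] = ½[√1.900 − 1] = 0.189.
y₁ = 0.189 × 13.1 = 2.48 ft.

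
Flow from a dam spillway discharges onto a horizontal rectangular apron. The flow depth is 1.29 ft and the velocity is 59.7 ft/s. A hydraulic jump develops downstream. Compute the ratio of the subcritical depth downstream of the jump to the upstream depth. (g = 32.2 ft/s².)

Fr₁ = V₁/√(g·y₁) = 59.7/√(32.2×1.29) = 9.26.
From the momentum equation for a rectangular channel, y₂/y₁ = ½[√(1 + 8Fr₁²) − 1] = ½[√687.4 − 1] = 12.6.

y₂/y₁ = 12.6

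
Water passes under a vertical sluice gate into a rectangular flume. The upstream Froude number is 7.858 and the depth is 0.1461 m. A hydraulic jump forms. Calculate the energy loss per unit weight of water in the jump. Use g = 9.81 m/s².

Fr₁ = 7.858 (given).
Conjugate-depth relation: y₂/y₁ = ½[√(1 + 8Fr₁²) − 1] = ½[√494.99 − 1] = 10.62.
y₂ = 10.62 × 0.1461 = 1.552 m.
V₁ = Fr₁·√(g·y₁) = 7.858×√(9.81×0.1461) = 9.407 m/s; q = V₁·y₁ = 1.374 m²/s. V₂ = q/y₂ = 1.374/1.552 = 0.8855 m/s. E₁ = y₁ + V₁²/2g = 4.657 m; E₂ = y₂ + V₂²/2g = 1.592 m. ΔE = E₁ − E₂ = 3.065 m.

ΔE = 3.065 m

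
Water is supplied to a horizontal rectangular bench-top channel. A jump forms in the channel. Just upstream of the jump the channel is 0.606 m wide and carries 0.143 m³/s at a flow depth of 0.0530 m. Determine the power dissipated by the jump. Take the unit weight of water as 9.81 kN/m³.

P = 0.858 kW

q = Q/b = 0.143/0.606 = 0.236 m²/s; V₁ = q/y₁ = 4.45 m/s. Fr₁ = V₁/√(g·y₁) = 6.17.
Conjugate-depth relation: y₂/y₁ = ½[√(1 + 8Fr₁²) − 1] = ½[√306.0 − 1] = 8.25.
y₂ = 8.25 × 0.0530 = 0.437 m.
V₂ = q/y₂ = 0.236/0.437 = 0.540 m/s. E₁ = y₁ + V₁²/2g = 1.06 m; E₂ = y₂ + V₂²/2g = 0.452 m. ΔE = E₁ − E₂ = 0.611 m.
P = γ·Q·ΔE = 9.81 × 0.143 × 0.611 = 0.858 kW.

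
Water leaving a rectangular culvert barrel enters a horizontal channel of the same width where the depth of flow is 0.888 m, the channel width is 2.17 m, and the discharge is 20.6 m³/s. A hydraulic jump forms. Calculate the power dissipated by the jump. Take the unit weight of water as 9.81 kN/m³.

q = Q/b = 20.6/2.17 = 9.49 m²/s; V₁ = q/y₁ = 10.7 m/s. Fr₁ = V₁/√(g·y₁) = 3.62.
From the momentum equation for a rectangular channel, y₂/y₁ = ½[√(1 + 8Fr₁²) − 1] = ½[√106.0 − 1] = 4.65.
y₂ = 4.65 × 0.888 = 4.13 m.
Head loss: ΔE = (y₂ − y₁)³/(4y₁y₂) = (4.13 − 0.888)³/(4×0.888×4.13) = 34.0/14.7 = 2.32 m.
P = γ·Q·ΔE = 9.81 × 20.6 × 2.32 = 468 kW.

P = 468 kW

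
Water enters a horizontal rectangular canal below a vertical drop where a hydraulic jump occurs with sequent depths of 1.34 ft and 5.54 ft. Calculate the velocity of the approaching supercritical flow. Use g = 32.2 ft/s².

For a rectangular channel the momentum equation gives q² = ½·g·y₁·y₂·(y₁ + y₂) = ½×32.2×1.34×5.54×6.88 = 822.
q = √822 = 28.7 ft²/s.
V₁ = q/y₁ = 28.7/1.34 = 21.4 ft/s.

V₁ = 21.4 ft/s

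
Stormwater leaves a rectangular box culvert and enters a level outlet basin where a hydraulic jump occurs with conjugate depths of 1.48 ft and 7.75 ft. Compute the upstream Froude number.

Fr₁ = 4.04

For a rectangular channel the momentum equation gives q² = ½·g·y₁·y₂·(y₁ + y₂) = ½×32.2×1.48×7.75×9.23 = 1704.
q = √1704 = 41.3 ft²/s.
V₁ = q/y₁ = 27.9 ft/s; Fr₁ = V₁/√(g·y₁) = 4.04.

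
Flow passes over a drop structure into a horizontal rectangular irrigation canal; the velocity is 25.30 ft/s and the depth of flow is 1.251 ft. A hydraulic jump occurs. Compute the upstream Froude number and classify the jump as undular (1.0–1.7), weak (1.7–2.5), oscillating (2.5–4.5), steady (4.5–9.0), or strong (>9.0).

Fr₁ = 3.986; oscillating jump

Fr₁ = V₁/√(g·y₁) = 25.30/√(32.2×1.251) = 3.986.
Fr₁ = 3.986 lies in the oscillating range.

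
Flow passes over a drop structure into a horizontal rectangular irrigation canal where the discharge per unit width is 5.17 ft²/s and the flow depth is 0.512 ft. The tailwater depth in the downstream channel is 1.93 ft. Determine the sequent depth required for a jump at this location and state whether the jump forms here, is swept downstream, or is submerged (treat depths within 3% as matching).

y₂ = 1.56 ft; the jump is submerged

V₁ = q/y₁ = 5.17/0.512 = 10.1 ft/s. Fr₁ = V₁/√(g·y₁) = 10.1/√(32.2×0.512) = 2.49.
From the momentum equation for a rectangular channel, y₂/y₁ = ½[√(1 + 8Fr₁²) − 1] = ½[√50.48 − 1] = 3.05.
y₂ = 3.05 × 0.512 = 1.56 ft.
Tailwater y_tw = 1.93 ft: y_tw > y₂, so the jump is submerged.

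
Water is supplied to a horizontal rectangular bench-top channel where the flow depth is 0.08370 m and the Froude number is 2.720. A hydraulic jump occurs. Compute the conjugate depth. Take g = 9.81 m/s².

Fr₁ = 2.720 (given).
Bélanger equation: y₂/y₁ = ½[√(1 + 8Fr₁²) − 1] = ½[√60.187 − 1] = 3.379.
y₂ = 3.379 × 0.08370 = 0.2828 m.

y₂ = 0.2828 m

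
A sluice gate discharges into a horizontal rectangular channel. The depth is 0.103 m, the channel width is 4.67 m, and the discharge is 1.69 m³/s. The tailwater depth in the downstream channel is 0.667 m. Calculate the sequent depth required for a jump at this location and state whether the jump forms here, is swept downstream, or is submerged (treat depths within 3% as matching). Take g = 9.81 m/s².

q = Q/b = 1.69/4.67 = 0.362 m²/s; V₁ = q/y₁ = 3.51 m/s. Fr₁ = V₁/√(g·y₁) = 3.50.
Bélanger equation: y₂/y₁ = ½[√(1 + 8Fr₁²) − 1] = ½[√98.73 − 1] = 4.47.
y₂ = 4.47 × 0.103 = 0.460 m.
Tailwater y_tw = 0.667 m: y_tw > y₂, so the jump is submerged.

y₂ = 0.460 m; the jump is submerged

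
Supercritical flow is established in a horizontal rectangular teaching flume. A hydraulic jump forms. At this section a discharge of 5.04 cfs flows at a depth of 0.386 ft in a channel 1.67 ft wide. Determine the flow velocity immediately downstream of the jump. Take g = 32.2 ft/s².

q = Q/b = 5.04/1.67 = 3.02 ft²/s; V₁ = q/y₁ = 7.82 ft/s. Fr₁ = V₁/√(g·y₁) = 2.22.
From the momentum equation for a rectangular channel, y₂/y₁ = ½[√(1 + 8Fr₁²) − 1] = ½[√40.35 − 1] = 2.68.
y₂ = 2.68 × 0.386 = 1.03 ft.
V₂ = q/y₂ = 3.02/1.03 = 2.92 ft/s.

V₂ = 2.92 ft/s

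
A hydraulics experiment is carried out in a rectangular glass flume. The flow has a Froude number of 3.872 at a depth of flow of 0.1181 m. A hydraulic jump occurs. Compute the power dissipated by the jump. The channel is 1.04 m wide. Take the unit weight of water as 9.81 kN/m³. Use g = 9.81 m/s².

Fr₁ = 3.872 (given).
From the momentum equation for a rectangular channel, y₂/y₁ = ½[√(1 + 8Fr₁²) − 1] = ½[√120.94 − 1] = 4.999.
y₂ = 4.999 × 0.1181 = 0.5903 m.
V₁ = Fr₁·√(g·y₁) = 3.872×√(9.81×0.1181) = 4.168 m/s; q = V₁·y₁ = 0.4922 m²/s. V₂ = q/y₂ = 0.4922/0.5903 = 0.8338 m/s. E₁ = y₁ + V₁²/2g = 1.003 m; E₂ = y₂ + V₂²/2g = 0.6258 m. ΔE = E₁ − E₂ = 0.3776 m.
Q = q·b = 0.4922 × 1.04 = 0.5119 m³/s. P = γ·Q·ΔE = 9.81 × 0.5119 × 0.3776 = 1.896 kW.

P = 1.896 kW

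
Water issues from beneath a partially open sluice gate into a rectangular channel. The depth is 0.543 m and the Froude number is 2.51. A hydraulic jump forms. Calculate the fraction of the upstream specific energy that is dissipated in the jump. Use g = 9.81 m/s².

ΔE/E₁ = 0.177 (17.7%)

Fr₁ = 2.51 (given).
Conjugate-depth relation: y₂/y₁ = ½[√(1 + 8Fr₁²) − 1] = ½[√51.40 − 1] = 3.08.
y₂ = 3.08 × 0.543 = 1.68 m.
E₁ = y₁(1 + Fr₁²/2) = 0.543×(1 + 2.51²/2) = 2.25 m. ΔE = (y₂ − y₁)³/(4y₁y₂) = 0.399 m. ΔE/E₁ = 0.399/2.25 = 0.177.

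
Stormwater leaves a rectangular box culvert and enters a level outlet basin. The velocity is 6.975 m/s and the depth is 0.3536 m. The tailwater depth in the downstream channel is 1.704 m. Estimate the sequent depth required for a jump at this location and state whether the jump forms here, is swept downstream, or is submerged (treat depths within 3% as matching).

y₂ = 1.704 m; the jump forms here

Fr₁ = V₁/√(g·y₁) = 6.975/√(9.81×0.3536) = 3.745.
Sequent-depth ratio: y₂/y₁ = ½[√(1 + 8Fr₁²) − 1] = ½[√113.20 − 1] = 4.820.
y₂ = 4.820 × 0.3536 = 1.704 m.
Tailwater y_tw = 1.704 m: y_tw ≈ y₂, so the jump forms here.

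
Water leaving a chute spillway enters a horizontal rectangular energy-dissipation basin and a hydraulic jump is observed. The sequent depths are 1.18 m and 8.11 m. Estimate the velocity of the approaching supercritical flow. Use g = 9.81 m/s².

V₁ = 17.7 m/s

For a rectangular channel the momentum equation gives q² = ½·g·y₁·y₂·(y₁ + y₂) = ½×9.81×1.18×8.11×9.29 = 436.
q = √436 = 20.9 m²/s.
V₁ = q/y₁ = 20.9/1.18 = 17.7 m/s.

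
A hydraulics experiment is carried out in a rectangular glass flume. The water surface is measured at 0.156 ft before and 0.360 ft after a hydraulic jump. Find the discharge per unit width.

For a rectangular channel the momentum equation gives q² = ½·g·y₁·y₂·(y₁ + y₂) = ½×32.2×0.156×0.360×0.516 = 0.467.
q = √0.467 = 0.683 ft²/s.

q = 0.683 ft²/s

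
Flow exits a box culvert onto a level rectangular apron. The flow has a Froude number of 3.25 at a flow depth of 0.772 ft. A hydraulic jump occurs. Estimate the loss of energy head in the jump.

Fr₁ = 3.25 (given).
Conjugate-depth relation: y₂/y₁ = ½[√(1 + 8Fr₁²) − 1] = ½[√85.50 − 1] = 4.12.
y₂ = 4.12 × 0.772 = 3.18 ft.
Head loss: ΔE = (y₂ − y₁)³/(4y₁y₂) = (3.18 − 0.772)³/(4×0.772×3.18) = 14.0/9.83 = 1.43 ft.

ΔE = 1.43 ft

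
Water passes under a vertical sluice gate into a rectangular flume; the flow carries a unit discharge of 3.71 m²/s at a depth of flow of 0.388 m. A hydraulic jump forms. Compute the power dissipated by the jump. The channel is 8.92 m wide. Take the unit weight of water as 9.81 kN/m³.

V₁ = q/y₁ = 3.71/0.388 = 9.56 m/s. Fr₁ = V₁/√(g·y₁) = 9.56/√(9.81×0.388) = 4.90.
Sequent-depth ratio: y₂/y₁ = ½[√(1 + 8Fr₁²) − 1] = ½[√193.2 − 1] = 6.45.
y₂ = 6.45 × 0.388 = 2.50 m.
V₂ = q/y₂ = 3.71/2.50 = 1.48 m/s. E₁ = y₁ + V₁²/2g = 5.05 m; E₂ = y₂ + V₂²/2g = 2.61 m. ΔE = E₁ − E₂ = 2.43 m.
Q = q·b = 3.71 × 8.92 = 33.1 m³/s. P = γ·Q·ΔE = 9.81 × 33.1 × 2.43 = 790 kW.

P = 790 kW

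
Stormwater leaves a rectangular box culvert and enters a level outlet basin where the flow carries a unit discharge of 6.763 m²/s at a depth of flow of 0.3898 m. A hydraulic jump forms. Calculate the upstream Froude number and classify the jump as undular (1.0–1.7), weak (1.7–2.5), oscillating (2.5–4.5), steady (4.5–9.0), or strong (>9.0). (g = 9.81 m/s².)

Fr₁ = 8.872; steady jump

V₁ = q/y₁ = 6.763/0.3898 = 17.35 m/s. Fr₁ = V₁/√(g·y₁) = 17.35/√(9.81×0.3898) = 8.872.
Fr₁ = 8.872 lies in the steady range.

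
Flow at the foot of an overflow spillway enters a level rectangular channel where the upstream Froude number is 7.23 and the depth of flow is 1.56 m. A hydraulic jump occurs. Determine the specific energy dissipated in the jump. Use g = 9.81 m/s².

ΔE = 26.7 m

Fr₁ = 7.23 (given).
Bélanger equation: y₂/y₁ = ½[√(1 + 8Fr₁²) − 1] = ½[√419.2 − 1] = 9.74.
y₂ = 9.74 × 1.56 = 15.2 m.
Head loss: ΔE = (y₂ − y₁)³/(4y₁y₂) = (15.2 − 1.56)³/(4×1.56×15.2) = 2532/94.8 = 26.7 m.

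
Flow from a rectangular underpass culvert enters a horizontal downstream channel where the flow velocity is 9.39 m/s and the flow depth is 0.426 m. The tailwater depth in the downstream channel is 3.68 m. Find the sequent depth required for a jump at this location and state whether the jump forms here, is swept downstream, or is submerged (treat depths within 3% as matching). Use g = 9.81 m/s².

y₂ = 2.56 m; the jump is submerged

Fr₁ = V₁/√(g·y₁) = 9.39/√(9.81×0.426) = 4.59.
From the momentum equation for a rectangular channel, y₂/y₁ = ½[√(1 + 8Fr₁²) − 1] = ½[√169.8 − 1] = 6.02.
y₂ = 6.02 × 0.426 = 2.56 m.
Tailwater y_tw = 3.68 m: y_tw > y₂, so the jump is submerged.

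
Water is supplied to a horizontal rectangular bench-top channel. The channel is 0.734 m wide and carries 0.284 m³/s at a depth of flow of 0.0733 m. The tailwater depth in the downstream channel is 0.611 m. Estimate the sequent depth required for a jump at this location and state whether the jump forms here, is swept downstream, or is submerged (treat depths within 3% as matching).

q = Q/b = 0.284/0.734 = 0.387 m²/s; V₁ = q/y₁ = 5.28 m/s. Fr₁ = V₁/√(g·y₁) = 6.22.
Conjugate-depth relation: y₂/y₁ = ½[√(1 + 8Fr₁²) − 1] = ½[√311.0 − 1] = 8.32.
y₂ = 8.32 × 0.0733 = 0.610 m.
Tailwater y_tw = 0.611 m: y_tw ≈ y₂, so the jump forms here.

y₂ = 0.610 m; the jump forms here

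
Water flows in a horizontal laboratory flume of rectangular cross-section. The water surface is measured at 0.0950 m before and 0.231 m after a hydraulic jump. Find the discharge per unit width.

q = 0.187 m²/s

For a rectangular channel the momentum equation gives q² = ½·g·y₁·y₂·(y₁ + y₂) = ½×9.81×0.0950×0.231×0.326 = 0.0351.
q = √0.0351 = 0.187 m²/s.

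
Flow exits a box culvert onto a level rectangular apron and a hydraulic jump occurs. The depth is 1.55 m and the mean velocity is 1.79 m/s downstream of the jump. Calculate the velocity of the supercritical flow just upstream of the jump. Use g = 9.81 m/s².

V₁ = 5.60 m/s

Fr₂ = V₂/√(g·y₂) = 1.79/√(9.81×1.55) = 0.459.
Applying the sequent-depth relation in reverse, y₁/y₂ = ½[√(1 + 8Fr₂²) − 1] = ½[√2.686 − 1] = 0.319.
y₁ = 0.319 × 1.55 = 0.495 m.
V₁ = q/y₁ = 2.77/0.495 = 5.60 m/s.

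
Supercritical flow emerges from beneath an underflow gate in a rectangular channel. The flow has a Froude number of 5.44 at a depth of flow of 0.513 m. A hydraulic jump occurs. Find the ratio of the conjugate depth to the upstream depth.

Fr₁ = 5.44 (given).
By Bélanger, y₂/y₁ = ½[√(1 + 8Fr₁²) − 1] = ½[√237.7 − 1] = 7.21.

y₂/y₁ = 7.21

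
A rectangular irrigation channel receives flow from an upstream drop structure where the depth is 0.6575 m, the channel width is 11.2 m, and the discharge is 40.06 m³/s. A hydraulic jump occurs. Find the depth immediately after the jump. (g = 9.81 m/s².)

y₂ = 1.690 m

q = Q/b = 40.06/11.2 = 3.577 m²/s; V₁ = q/y₁ = 5.440 m/s. Fr₁ = V₁/√(g·y₁) = 2.142.
Bélanger equation: y₂/y₁ = ½[√(1 + 8Fr₁²) − 1] = ½[√37.705 − 1] = 2.570.
y₂ = 2.570 × 0.6575 = 1.690 m.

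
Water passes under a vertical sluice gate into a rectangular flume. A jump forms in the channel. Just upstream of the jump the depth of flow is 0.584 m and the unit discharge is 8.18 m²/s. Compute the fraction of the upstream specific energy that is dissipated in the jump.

V₁ = q/y₁ = 8.18/0.584 = 14.0 m/s. Fr₁ = V₁/√(g·y₁) = 14.0/√(9.81×0.584) = 5.85.
Conjugate-depth relation: y₂/y₁ = ½[√(1 + 8Fr₁²) − 1] = ½[√275.0 − 1] = 7.79.
y₂ = 7.79 × 0.584 = 4.55 m.
E₁ = y₁ + V₁²/2g = 10.6 m. ΔE = (y₂ − y₁)³/(4y₁y₂) = 5.87 m. ΔE/E₁ = 5.87/10.6 = 0.555.

ΔE/E₁ = 0.555 (55.5%)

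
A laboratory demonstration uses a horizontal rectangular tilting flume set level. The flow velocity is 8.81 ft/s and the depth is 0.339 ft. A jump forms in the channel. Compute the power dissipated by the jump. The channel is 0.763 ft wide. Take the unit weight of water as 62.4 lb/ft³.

P = 0.0811 hp

Fr₁ = V₁/√(g·y₁) = 8.81/√(32.2×0.339) = 2.67.
Bélanger equation: y₂/y₁ = ½[√(1 + 8Fr₁²) − 1] = ½[√57.88 − 1] = 3.30.
y₂ = 3.30 × 0.339 = 1.12 ft.
Head loss: ΔE = (y₂ − y₁)³/(4y₁y₂) = (1.12 − 0.339)³/(4×0.339×1.12) = 0.477/1.52 = 0.314 ft.
q = V₁·y₁ = 8.81 × 0.339 = 2.99 ft²/s. Q = q·b = 2.99 × 0.763 = 2.28 cfs. P = γ·Q·ΔE/550 = 62.4 × 2.28 × 0.314 / 550 = 0.0811 hp.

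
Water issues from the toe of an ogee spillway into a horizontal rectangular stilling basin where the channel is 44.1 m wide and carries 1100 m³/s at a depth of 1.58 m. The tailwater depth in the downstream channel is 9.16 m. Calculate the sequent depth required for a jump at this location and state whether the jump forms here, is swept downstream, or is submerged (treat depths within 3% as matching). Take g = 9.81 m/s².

q = Q/b = 1100/44.1 = 24.9 m²/s; V₁ = q/y₁ = 15.8 m/s. Fr₁ = V₁/√(g·y₁) = 4.01.
Conjugate-depth relation: y₂/y₁ = ½[√(1 + 8Fr₁²) − 1] = ½[√129.6 − 1] = 5.19.
y₂ = 5.19 × 1.58 = 8.20 m.
Tailwater y_tw = 9.16 m: y_tw > y₂, so the jump is submerged.

y₂ = 8.20 m; the jump is submerged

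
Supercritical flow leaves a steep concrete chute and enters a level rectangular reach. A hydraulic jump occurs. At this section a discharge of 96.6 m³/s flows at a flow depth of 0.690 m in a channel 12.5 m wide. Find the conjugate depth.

y₂ = 3.87 m

q = Q/b = 96.6/12.5 = 7.73 m²/s; V₁ = q/y₁ = 11.2 m/s. Fr₁ = V₁/√(g·y₁) = 4.30.
Bélanger equation: y₂/y₁ = ½[√(1 + 8Fr₁²) − 1] = ½[√149.3 − 1] = 5.61.
y₂ = 5.61 × 0.690 = 3.87 m.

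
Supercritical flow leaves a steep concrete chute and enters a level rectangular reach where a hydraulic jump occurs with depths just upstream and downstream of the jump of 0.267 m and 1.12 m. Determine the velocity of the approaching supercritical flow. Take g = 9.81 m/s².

V₁ = 5.34 m/s

For a rectangular channel the momentum equation gives q² = ½·g·y₁·y₂·(y₁ + y₂) = ½×9.81×0.267×1.12×1.39 = 2.03.
q = √2.03 = 1.43 m²/s.
V₁ = q/y₁ = 1.43/0.267 = 5.34 m/s.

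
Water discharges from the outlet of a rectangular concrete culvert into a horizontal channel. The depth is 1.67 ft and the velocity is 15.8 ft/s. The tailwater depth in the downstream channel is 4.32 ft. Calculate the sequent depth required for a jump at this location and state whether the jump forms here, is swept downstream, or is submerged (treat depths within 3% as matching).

y₂ = 4.32 ft; the jump forms here

Fr₁ = V₁/√(g·y₁) = 15.8/√(32.2×1.67) = 2.15.
Sequent-depth ratio: y₂/y₁ = ½[√(1 + 8Fr₁²) − 1] = ½[√38.14 − 1] = 2.59.
y₂ = 2.59 × 1.67 = 4.32 ft.
Tailwater y_tw = 4.32 ft: y_tw ≈ y₂, so the jump forms here.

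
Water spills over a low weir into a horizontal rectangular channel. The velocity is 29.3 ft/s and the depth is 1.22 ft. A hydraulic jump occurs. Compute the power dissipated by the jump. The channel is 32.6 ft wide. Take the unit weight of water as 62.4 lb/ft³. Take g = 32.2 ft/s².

P = 888 hp

Fr₁ = V₁/√(g·y₁) = 29.3/√(32.2×1.22) = 4.67.
From the momentum equation for a rectangular channel, y₂/y₁ = ½[√(1 + 8Fr₁²) − 1] = ½[√175.8 − 1] = 6.13.
y₂ = 6.13 × 1.22 = 7.48 ft.
Head loss: ΔE = (y₂ − y₁)³/(4y₁y₂) = (7.48 − 1.22)³/(4×1.22×7.48) = 245/36.5 = 6.72 ft.
q = V₁·y₁ = 29.3 × 1.22 = 35.7 ft²/s. Q = q·b = 35.7 × 32.6 = 1165 cfs. P = γ·Q·ΔE/550 = 62.4 × 1165 × 6.72 / 550 = 888 hp.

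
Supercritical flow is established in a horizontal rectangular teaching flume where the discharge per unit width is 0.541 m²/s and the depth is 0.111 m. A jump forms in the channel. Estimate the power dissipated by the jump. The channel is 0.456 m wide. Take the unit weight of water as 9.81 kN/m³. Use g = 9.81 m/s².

P = 1.48 kW

V₁ = q/y₁ = 0.541/0.111 = 4.87 m/s. Fr₁ = V₁/√(g·y₁) = 4.87/√(9.81×0.111) = 4.67.
Conjugate-depth relation: y₂/y₁ = ½[√(1 + 8Fr₁²) − 1] = ½[√175.5 − 1] = 6.12.
y₂ = 6.12 × 0.111 = 0.680 m.
Head loss: ΔE = (y₂ − y₁)³/(4y₁y₂) = (0.680 − 0.111)³/(4×0.111×0.680) = 0.184/0.302 = 0.610 m.
Q = q·b = 0.541 × 0.456 = 0.247 m³/s. P = γ·Q·ΔE = 9.81 × 0.247 × 0.610 = 1.48 kW.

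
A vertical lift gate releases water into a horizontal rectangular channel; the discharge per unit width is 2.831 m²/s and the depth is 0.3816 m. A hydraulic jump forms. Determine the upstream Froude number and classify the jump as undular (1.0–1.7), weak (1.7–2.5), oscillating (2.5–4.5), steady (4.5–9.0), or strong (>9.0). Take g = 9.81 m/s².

Fr₁ = 3.834; oscillating jump

V₁ = q/y₁ = 2.831/0.3816 = 7.419 m/s. Fr₁ = V₁/√(g·y₁) = 7.419/√(9.81×0.3816) = 3.834.
Fr₁ = 3.834 lies in the oscillating range.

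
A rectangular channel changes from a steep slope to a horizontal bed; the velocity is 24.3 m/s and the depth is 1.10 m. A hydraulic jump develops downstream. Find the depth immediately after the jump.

Fr₁ = V₁/√(g·y₁) = 24.3/√(9.81×1.10) = 7.40.
From the momentum equation for a rectangular channel, y₂/y₁ = ½[√(1 + 8Fr₁²) − 1] = ½[√438.8 − 1] = 9.97.
y₂ = 9.97 × 1.10 = 11.0 m.

y₂ = 11.0 m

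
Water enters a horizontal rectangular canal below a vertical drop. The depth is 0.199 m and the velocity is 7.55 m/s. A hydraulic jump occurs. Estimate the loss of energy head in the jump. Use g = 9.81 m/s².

Fr₁ = V₁/√(g·y₁) = 7.55/√(9.81×0.199) = 5.40.
Bélanger equation: y₂/y₁ = ½[√(1 + 8Fr₁²) − 1] = ½[√234.6 − 1] = 7.16.
y₂ = 7.16 × 0.199 = 1.42 m.
q = V₁·y₁ = 7.55 × 0.199 = 1.50 m²/s. V₂ = q/y₂ = 1.50/1.42 = 1.05 m/s. E₁ = y₁ + V₁²/2g = 3.10 m; E₂ = y₂ + V₂²/2g = 1.48 m. ΔE = E₁ − E₂ = 1.62 m.

ΔE = 1.62 m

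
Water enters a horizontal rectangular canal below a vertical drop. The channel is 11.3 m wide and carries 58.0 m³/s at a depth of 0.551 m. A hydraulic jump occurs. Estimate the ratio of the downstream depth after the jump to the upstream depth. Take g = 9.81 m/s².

y₂/y₁ = 5.19

q = Q/b = 58.0/11.3 = 5.13 m²/s; V₁ = q/y₁ = 9.32 m/s. Fr₁ = V₁/√(g·y₁) = 4.01.
From the momentum equation for a rectangular channel, y₂/y₁ = ½[√(1 + 8Fr₁²) − 1] = ½[√129.4 − 1] = 5.19.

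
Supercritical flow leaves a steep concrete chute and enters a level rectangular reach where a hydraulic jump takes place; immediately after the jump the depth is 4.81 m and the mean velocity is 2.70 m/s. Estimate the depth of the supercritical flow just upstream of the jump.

Fr₂ = V₂/√(g·y₂) = 2.70/√(9.81×4.81) = 0.393.
Applying the sequent-depth relation in reverse, y₁/y₂ = ½[√(1 + 8Fr₂²) − 1] = ½[√2.236 − 1] = 0.248.
y₁ = 0.248 × 4.81 = 1.19 m.

y₁ = 1.19 m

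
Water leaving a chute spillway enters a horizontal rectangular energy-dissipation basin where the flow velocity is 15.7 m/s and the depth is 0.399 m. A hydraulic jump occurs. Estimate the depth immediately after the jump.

y₂ = 4.28 m

Fr₁ = V₁/√(g·y₁) = 15.7/√(9.81×0.399) = 7.94.
From the momentum equation for a rectangular channel, y₂/y₁ = ½[√(1 + 8Fr₁²) − 1] = ½[√504.8 − 1] = 10.7.
y₂ = 10.7 × 0.399 = 4.28 m.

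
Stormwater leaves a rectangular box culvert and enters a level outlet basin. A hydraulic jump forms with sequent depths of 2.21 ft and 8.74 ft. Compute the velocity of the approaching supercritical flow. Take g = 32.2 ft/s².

V₁ = 26.4 ft/s

For a rectangular channel the momentum equation gives q² = ½·g·y₁·y₂·(y₁ + y₂) = ½×32.2×2.21×8.74×10.9 = 3405.
q = √3405 = 58.4 ft²/s.
V₁ = q/y₁ = 58.4/2.21 = 26.4 ft/s.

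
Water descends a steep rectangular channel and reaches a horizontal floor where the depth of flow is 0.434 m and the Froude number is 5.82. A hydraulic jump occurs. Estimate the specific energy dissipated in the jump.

ΔE = 4.30 m

Fr₁ = 5.82 (given).
By Bélanger, y₂/y₁ = ½[√(1 + 8Fr₁²) − 1] = ½[√272.0 − 1] = 7.75.
y₂ = 7.75 × 0.434 = 3.36 m.
Head loss: ΔE = (y₂ − y₁)³/(4y₁y₂) = (3.36 − 0.434)³/(4×0.434×3.36) = 25.1/5.84 = 4.30 m.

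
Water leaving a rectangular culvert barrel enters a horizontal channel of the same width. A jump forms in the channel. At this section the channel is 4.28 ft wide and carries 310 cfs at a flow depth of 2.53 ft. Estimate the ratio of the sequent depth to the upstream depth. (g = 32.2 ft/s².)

q = Q/b = 310/4.28 = 72.4 ft²/s; V₁ = q/y₁ = 28.6 ft/s. Fr₁ = V₁/√(g·y₁) = 3.17.
By Bélanger, y₂/y₁ = ½[√(1 + 8Fr₁²) − 1] = ½[√81.48 − 1] = 4.01.

y₂/y₁ = 4.01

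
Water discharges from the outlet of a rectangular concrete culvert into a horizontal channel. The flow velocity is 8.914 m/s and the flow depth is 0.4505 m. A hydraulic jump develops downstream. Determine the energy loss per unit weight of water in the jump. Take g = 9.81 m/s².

Fr₁ = V₁/√(g·y₁) = 8.914/√(9.81×0.4505) = 4.240.
Conjugate-depth relation: y₂/y₁ = ½[√(1 + 8Fr₁²) − 1] = ½[√144.84 − 1] = 5.517.
y₂ = 5.517 × 0.4505 = 2.486 m.
Head loss: ΔE = (y₂ − y₁)³/(4y₁y₂) = (2.486 − 0.4505)³/(4×0.4505×2.486) = 8.429/4.479 = 1.882 m.

ΔE = 1.882 m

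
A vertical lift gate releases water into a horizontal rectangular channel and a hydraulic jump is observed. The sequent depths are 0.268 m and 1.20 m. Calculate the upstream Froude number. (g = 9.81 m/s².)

For a rectangular channel the momentum equation gives q² = ½·g·y₁·y₂·(y₁ + y₂) = ½×9.81×0.268×1.20×1.47 = 2.32.
q = √2.32 = 1.52 m²/s.
V₁ = q/y₁ = 5.68 m/s; Fr₁ = V₁/√(g·y₁) = 3.50.

Fr₁ = 3.50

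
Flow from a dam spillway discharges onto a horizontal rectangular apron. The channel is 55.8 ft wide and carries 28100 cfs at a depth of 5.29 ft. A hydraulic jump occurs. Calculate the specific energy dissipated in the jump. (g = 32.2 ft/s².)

q = Q/b = 28100/55.8 = 504 ft²/s; V₁ = q/y₁ = 95.2 ft/s. Fr₁ = V₁/√(g·y₁) = 7.29.
Bélanger equation: y₂/y₁ = ½[√(1 + 8Fr₁²) − 1] = ½[√426.6 − 1] = 9.83.
y₂ = 9.83 × 5.29 = 52.0 ft.
V₂ = q/y₂ = 504/52.0 = 9.69 ft/s. E₁ = y₁ + V₁²/2g = 146 ft; E₂ = y₂ + V₂²/2g = 53.4 ft. ΔE = E₁ − E₂ = 92.6 ft.

ΔE = 92.6 ft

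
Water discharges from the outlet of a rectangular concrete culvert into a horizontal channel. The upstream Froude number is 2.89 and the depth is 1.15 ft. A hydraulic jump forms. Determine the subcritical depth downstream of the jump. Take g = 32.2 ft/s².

Fr₁ = 2.89 (given).
By Bélanger, y₂/y₁ = ½[√(1 + 8Fr₁²) − 1] = ½[√67.82 − 1] = 3.62.
y₂ = 3.62 × 1.15 = 4.16 ft.

y₂ = 4.16 ft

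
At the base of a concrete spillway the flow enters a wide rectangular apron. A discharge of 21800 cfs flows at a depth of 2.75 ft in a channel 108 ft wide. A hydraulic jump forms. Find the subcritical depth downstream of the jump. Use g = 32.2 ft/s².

q = Q/b = 21800/108 = 202 ft²/s; V₁ = q/y₁ = 73.4 ft/s. Fr₁ = V₁/√(g·y₁) = 7.80.
From the momentum equation for a rectangular channel, y₂/y₁ = ½[√(1 + 8Fr₁²) − 1] = ½[√487.7 − 1] = 10.5.
y₂ = 10.5 × 2.75 = 29.0 ft.

y₂ = 29.0 ft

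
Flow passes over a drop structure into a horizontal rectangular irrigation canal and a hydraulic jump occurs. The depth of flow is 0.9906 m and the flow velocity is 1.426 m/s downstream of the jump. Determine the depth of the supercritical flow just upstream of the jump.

y₁ = 0.3146 m

Fr₂ = V₂/√(g·y₂) = 1.426/√(9.81×0.9906) = 0.4574.
The Bélanger relation is symmetric: y₁/y₂ = ½[√(1 + 8Fr₂²) − 1] = ½[√2.6740 − 1] = 0.3176.
y₁ = 0.3176 × 0.9906 = 0.3146 m.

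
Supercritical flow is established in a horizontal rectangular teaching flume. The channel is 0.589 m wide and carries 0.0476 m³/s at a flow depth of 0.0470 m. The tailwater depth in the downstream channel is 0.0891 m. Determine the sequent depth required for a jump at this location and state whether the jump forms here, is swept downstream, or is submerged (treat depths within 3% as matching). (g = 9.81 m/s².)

y₂ = 0.146 m; the jump is swept downstream

q = Q/b = 0.0476/0.589 = 0.0808 m²/s; V₁ = q/y₁ = 1.72 m/s. Fr₁ = V₁/√(g·y₁) = 2.53.
From the momentum equation for a rectangular channel, y₂/y₁ = ½[√(1 + 8Fr₁²) − 1] = ½[√52.30 − 1] = 3.12.
y₂ = 3.12 × 0.0470 = 0.146 m.
Tailwater y_tw = 0.0891 m: y_tw < y₂, so the jump is swept downstream.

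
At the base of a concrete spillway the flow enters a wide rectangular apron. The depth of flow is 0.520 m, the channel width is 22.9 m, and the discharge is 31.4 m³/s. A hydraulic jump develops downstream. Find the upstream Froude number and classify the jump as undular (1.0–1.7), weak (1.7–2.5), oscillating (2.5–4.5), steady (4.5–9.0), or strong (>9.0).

q = Q/b = 31.4/22.9 = 1.37 m²/s; V₁ = q/y₁ = 2.64 m/s. Fr₁ = V₁/√(g·y₁) = 1.17.
Fr₁ = 1.17 lies in the undular range.

Fr₁ = 1.17; undular jump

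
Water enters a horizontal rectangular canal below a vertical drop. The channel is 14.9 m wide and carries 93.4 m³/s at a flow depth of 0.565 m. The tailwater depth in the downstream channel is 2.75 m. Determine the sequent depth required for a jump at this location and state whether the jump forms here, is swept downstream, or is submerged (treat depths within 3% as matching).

y₂ = 3.49 m; the jump is swept downstream

q = Q/b = 93.4/14.9 = 6.27 m²/s; V₁ = q/y₁ = 11.1 m/s. Fr₁ = V₁/√(g·y₁) = 4.71.
Bélanger equation: y₂/y₁ = ½[√(1 + 8Fr₁²) − 1] = ½[√178.7 − 1] = 6.18.
y₂ = 6.18 × 0.565 = 3.49 m.
Tailwater y_tw = 2.75 m: y_tw < y₂, so the jump is swept downstream.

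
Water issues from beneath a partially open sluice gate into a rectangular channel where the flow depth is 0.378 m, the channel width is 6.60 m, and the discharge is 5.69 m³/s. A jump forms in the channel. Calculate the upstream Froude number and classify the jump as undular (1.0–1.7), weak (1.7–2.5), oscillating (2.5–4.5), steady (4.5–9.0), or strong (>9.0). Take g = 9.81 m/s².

Fr₁ = 1.18; undular jump

q = Q/b = 5.69/6.60 = 0.862 m²/s; V₁ = q/y₁ = 2.28 m/s. Fr₁ = V₁/√(g·y₁) = 1.18.
Fr₁ = 1.18 lies in the undular range.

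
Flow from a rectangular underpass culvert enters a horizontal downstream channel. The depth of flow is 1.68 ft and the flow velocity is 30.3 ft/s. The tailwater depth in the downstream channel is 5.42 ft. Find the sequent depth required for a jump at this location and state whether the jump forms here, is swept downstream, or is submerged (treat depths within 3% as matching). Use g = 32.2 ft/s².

y₂ = 8.98 ft; the jump is swept downstream

Fr₁ = V₁/√(g·y₁) = 30.3/√(32.2×1.68) = 4.12.
From the momentum equation for a rectangular channel, y₂/y₁ = ½[√(1 + 8Fr₁²) − 1] = ½[√136.8 − 1] = 5.35.
y₂ = 5.35 × 1.68 = 8.98 ft.
Tailwater y_tw = 5.42 ft: y_tw < y₂, so the jump is swept downstream.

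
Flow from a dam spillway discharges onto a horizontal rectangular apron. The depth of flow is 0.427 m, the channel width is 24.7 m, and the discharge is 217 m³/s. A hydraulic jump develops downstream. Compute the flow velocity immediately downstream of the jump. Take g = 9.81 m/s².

V₂ = 1.50 m/s

q = Q/b = 217/24.7 = 8.79 m²/s; V₁ = q/y₁ = 20.6 m/s. Fr₁ = V₁/√(g·y₁) = 10.1.
From the momentum equation for a rectangular channel, y₂/y₁ = ½[√(1 + 8Fr₁²) − 1] = ½[√809.5 − 1] = 13.7.
y₂ = 13.7 × 0.427 = 5.86 m.
V₂ = q/y₂ = 8.79/5.86 = 1.50 m/s.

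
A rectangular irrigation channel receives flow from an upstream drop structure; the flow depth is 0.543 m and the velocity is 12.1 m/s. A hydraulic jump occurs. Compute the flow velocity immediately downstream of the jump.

Fr₁ = V₁/√(g·y₁) = 12.1/√(9.81×0.543) = 5.24.
Sequent-depth ratio: y₂/y₁ = ½[√(1 + 8Fr₁²) − 1] = ½[√220.9 − 1] = 6.93.
y₂ = 6.93 × 0.543 = 3.76 m.
q = V₁·y₁ = 12.1 × 0.543 = 6.57 m²/s.
V₂ = q/y₂ = 6.57/3.76 = 1.75 m/s.

V₂ = 1.75 m/s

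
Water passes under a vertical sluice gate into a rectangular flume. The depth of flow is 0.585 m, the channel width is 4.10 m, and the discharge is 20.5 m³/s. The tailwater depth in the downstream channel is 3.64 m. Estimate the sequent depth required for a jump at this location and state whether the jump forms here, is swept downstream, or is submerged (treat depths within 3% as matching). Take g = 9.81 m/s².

q = Q/b = 20.5/4.10 = 5.00 m²/s; V₁ = q/y₁ = 8.55 m/s. Fr₁ = V₁/√(g·y₁) = 3.57.
By Bélanger, y₂/y₁ = ½[√(1 + 8Fr₁²) − 1] = ½[√102.8 − 1] = 4.57.
y₂ = 4.57 × 0.585 = 2.67 m.
Tailwater y_tw = 3.64 m: y_tw > y₂, so the jump is submerged.

y₂ = 2.67 m; the jump is submerged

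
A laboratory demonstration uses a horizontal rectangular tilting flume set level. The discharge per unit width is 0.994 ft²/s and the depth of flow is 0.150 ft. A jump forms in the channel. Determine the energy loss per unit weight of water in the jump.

V₁ = q/y₁ = 0.994/0.150 = 6.63 ft/s. Fr₁ = V₁/√(g·y₁) = 6.63/√(32.2×0.150) = 3.02.
Bélanger equation: y₂/y₁ = ½[√(1 + 8Fr₁²) − 1] = ½[√73.73 − 1] = 3.79.
y₂ = 3.79 × 0.150 = 0.569 ft.
Head loss: ΔE = (y₂ − y₁)³/(4y₁y₂) = (0.569 − 0.150)³/(4×0.150×0.569) = 0.0736/0.341 = 0.215 ft.

ΔE = 0.215 ft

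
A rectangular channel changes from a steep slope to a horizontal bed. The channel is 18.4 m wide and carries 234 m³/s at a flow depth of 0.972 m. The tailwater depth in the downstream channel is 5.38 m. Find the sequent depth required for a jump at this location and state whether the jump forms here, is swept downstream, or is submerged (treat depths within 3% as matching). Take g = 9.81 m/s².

y₂ = 5.36 m; the jump forms here

q = Q/b = 234/18.4 = 12.7 m²/s; V₁ = q/y₁ = 13.1 m/s. Fr₁ = V₁/√(g·y₁) = 4.24.
By Bélanger, y₂/y₁ = ½[√(1 + 8Fr₁²) − 1] = ½[√144.6 − 1] = 5.51.
y₂ = 5.51 × 0.972 = 5.36 m.
Tailwater y_tw = 5.38 m: y_tw ≈ y₂, so the jump forms here.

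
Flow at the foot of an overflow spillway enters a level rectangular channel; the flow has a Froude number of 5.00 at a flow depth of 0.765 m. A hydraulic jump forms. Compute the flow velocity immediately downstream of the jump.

Fr₁ = 5.00 (given).
From the momentum equation for a rectangular channel, y₂/y₁ = ½[√(1 + 8Fr₁²) − 1] = ½[√201.0 − 1] = 6.59.
y₂ = 6.59 × 0.765 = 5.04 m.
V₁ = Fr₁·√(g·y₁) = 5.00×√(9.81×0.765) = 13.7 m/s; q = V₁·y₁ = 10.5 m²/s.
V₂ = q/y₂ = 10.5/5.04 = 2.08 m/s.

V₂ = 2.08 m/s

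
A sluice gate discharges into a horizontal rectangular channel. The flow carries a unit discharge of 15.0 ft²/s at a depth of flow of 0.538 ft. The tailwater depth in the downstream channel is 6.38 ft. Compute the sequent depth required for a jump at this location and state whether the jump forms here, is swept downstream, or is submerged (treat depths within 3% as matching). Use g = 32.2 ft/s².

V₁ = q/y₁ = 15.0/0.538 = 27.9 ft/s. Fr₁ = V₁/√(g·y₁) = 27.9/√(32.2×0.538) = 6.70.
Conjugate-depth relation: y₂/y₁ = ½[√(1 + 8Fr₁²) − 1] = ½[√360.0 − 1] = 8.99.
y₂ = 8.99 × 0.538 = 4.83 ft.
Tailwater y_tw = 6.38 ft: y_tw > y₂, so the jump is submerged.

y₂ = 4.83 ft; the jump is submerged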